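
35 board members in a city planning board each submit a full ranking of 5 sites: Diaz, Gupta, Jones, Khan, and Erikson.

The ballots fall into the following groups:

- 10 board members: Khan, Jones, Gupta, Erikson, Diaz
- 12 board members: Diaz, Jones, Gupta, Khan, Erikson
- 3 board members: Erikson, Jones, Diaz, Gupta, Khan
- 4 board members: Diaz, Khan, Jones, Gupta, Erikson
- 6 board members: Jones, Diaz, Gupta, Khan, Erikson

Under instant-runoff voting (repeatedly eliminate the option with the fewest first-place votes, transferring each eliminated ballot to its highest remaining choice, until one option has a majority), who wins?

Diaz

Round 1: Diaz 16, Khan 10, Jones 6, Erikson 3, Gupta 0. Gupta has the fewest and is eliminated.
Round 2: Diaz 16, Khan 10, Jones 6, Erikson 3. Erikson has the fewest and is eliminated.
Round 3: Diaz 16, Khan 10, Jones 9. Jones has the fewest and is eliminated.
Round 4: Diaz 25, Khan 10. Diaz has a majority.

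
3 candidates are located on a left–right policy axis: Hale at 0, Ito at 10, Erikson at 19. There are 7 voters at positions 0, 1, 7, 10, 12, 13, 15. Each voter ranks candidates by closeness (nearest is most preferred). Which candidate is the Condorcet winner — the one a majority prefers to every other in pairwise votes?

With single-peaked preferences on a line, the Condorcet winner is the candidate closest to the median voter.
The median voter (position 10) is closest to Ito at 10.
Check: Ito vs Hale — voters closer to Ito: 5 of 7.

Ito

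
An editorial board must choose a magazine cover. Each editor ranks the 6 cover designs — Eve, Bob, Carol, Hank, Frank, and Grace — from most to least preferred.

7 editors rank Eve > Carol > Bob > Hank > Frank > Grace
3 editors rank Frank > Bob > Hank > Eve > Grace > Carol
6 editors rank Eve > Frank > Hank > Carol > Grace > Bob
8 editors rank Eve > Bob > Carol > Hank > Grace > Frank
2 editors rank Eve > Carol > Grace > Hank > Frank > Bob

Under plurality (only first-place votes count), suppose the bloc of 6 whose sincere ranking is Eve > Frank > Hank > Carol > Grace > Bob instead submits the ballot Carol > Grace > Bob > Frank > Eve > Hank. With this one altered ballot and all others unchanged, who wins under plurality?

First-place totals with the altered ballot: Eve 17, Bob 0, Carol 6, Hank 0, Frank 3, Grace 0.
The winner is unchanged: still Eve.

Eve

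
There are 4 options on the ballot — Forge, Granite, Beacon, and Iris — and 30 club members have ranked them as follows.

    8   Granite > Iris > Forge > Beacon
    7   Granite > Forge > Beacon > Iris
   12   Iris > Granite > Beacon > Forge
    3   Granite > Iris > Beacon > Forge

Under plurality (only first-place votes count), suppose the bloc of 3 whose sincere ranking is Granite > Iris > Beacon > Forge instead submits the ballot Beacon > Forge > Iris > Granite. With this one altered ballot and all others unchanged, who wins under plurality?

First-place totals with the altered ballot: Forge 0, Granite 15, Beacon 3, Iris 12.
The winner is unchanged: still Granite.

Granite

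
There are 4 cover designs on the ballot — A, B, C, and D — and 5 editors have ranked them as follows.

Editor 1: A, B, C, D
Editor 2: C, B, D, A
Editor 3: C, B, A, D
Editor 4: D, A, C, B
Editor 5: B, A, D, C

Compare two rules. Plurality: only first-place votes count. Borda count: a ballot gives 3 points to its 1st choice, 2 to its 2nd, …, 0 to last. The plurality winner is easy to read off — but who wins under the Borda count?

B

Plurality first-place counts: A 1, B 1, C 2, D 1 → C.
Borda totals: A 8, B 9, C 8, D 5 → B.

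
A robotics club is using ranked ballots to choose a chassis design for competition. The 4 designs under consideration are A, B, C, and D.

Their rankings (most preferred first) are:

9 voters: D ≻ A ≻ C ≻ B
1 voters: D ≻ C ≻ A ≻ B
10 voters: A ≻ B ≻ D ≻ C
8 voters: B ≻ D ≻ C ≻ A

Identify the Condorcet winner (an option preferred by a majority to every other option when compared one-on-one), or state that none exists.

Head-to-head results (28 voters total):
A vs B: A wins 20–8.
A vs C: A wins 19–9.
A vs D: D wins 18–10.
B vs C: B wins 18–10.
B vs D: B wins 18–10.
C vs D: D wins 28–0.
No candidate beats all others: A beats B beats D beats A, a majority cycle.

None — there is no Condorcet winner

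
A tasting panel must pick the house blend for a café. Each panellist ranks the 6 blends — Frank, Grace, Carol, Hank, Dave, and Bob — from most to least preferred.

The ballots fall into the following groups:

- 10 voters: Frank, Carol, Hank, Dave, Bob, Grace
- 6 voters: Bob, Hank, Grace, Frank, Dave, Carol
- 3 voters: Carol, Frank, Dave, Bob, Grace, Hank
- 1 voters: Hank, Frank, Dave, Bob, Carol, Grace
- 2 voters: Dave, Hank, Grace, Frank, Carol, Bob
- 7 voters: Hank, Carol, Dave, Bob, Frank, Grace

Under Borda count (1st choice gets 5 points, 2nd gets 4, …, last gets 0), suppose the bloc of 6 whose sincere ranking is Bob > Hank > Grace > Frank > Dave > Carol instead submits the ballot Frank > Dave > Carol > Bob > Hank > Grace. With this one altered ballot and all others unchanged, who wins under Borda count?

Frank

Borda totals with the altered ballot: Frank 107, Grace 9, Carol 104, Hank 84, Dave 87, Bob 44.
The switch changes the winner from Hank to Frank.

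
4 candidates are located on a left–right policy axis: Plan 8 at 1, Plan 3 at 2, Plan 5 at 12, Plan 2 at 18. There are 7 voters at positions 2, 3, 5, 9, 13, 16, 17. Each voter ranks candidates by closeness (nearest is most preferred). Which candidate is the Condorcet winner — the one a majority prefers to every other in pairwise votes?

With single-peaked preferences on a line, the Condorcet winner is the candidate closest to the median voter.
The median voter (position 9) is closest to Plan 5 at 12.
Check: Plan 5 vs Plan 8 — voters closer to Plan 5: 4 of 7.

Plan 5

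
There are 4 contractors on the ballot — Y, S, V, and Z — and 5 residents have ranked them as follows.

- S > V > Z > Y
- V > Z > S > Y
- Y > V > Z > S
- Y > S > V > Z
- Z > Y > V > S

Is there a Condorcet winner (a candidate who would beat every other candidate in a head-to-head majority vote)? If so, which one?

None — there is no Condorcet winner

Head-to-head results (5 voters total):
Y vs S: Y wins 3–2.
Y vs V: Y wins 3–2.
Y vs Z: Z wins 3–2.
S vs V: V wins 3–2.
S vs Z: Z wins 3–2.
V vs Z: V wins 4–1.
No candidate beats all others: Y beats V beats Z beats Y, a majority cycle.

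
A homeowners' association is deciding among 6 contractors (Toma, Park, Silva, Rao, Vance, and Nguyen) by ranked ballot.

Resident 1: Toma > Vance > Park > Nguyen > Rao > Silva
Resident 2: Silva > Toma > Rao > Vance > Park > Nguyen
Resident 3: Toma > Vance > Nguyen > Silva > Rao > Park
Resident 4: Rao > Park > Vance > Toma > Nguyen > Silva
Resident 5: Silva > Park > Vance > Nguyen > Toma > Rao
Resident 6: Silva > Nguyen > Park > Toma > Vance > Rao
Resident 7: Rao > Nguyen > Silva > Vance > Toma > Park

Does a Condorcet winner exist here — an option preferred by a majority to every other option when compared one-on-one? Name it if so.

There is no Condorcet winner

Head-to-head results (7 voters total):
Toma vs Park: Toma wins 4–3.
Toma vs Silva: Silva wins 4–3.
Toma vs Rao: Toma wins 5–2.
Toma vs Vance: Toma wins 4–3.
Toma vs Nguyen: Toma wins 4–3.
Park vs Silva: Silva wins 5–2.
Park vs Rao: Rao wins 4–3.
Park vs Vance: Vance wins 4–3.
Park vs Nguyen: Park wins 4–3.
Silva vs Rao: Silva wins 4–3.
Silva vs Vance: Silva wins 4–3.
Silva vs Nguyen: Nguyen wins 4–3.
Rao vs Vance: Vance wins 4–3.
Rao vs Nguyen: Nguyen wins 4–3.
Vance vs Nguyen: Vance wins 5–2.
No candidate beats all others: Toma beats Nguyen beats Silva beats Toma, a majority cycle.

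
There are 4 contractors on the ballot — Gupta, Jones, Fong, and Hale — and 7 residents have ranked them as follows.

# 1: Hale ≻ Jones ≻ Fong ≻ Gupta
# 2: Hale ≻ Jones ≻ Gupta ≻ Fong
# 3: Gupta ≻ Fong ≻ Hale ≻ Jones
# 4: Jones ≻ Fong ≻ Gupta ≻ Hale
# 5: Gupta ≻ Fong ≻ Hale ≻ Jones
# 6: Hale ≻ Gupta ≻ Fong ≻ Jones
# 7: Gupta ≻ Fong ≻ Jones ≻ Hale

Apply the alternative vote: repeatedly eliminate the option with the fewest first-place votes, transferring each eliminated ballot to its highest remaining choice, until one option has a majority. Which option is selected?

Gupta

Round 1: Gupta 3, Hale 3, Jones 1, Fong 0. Fong has the fewest and is eliminated.
Round 2: Gupta 3, Hale 3, Jones 1. Jones has the fewest and is eliminated.
Round 3: Gupta 4, Hale 3. Gupta has a majority.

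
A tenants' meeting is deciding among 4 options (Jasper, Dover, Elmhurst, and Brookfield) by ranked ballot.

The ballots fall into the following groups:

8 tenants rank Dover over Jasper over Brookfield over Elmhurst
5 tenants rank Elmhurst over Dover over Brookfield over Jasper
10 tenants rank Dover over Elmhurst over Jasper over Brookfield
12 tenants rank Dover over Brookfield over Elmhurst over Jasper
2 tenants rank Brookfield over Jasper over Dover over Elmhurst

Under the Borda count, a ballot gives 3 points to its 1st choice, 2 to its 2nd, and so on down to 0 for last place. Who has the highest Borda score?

Dover

Borda scores:
  Jasper: 8·2 + 5·0 + 10·1 + 12·0 + 2·2 = 30
  Dover: 8·3 + 5·2 + 10·3 + 12·3 + 2·1 = 102
  Elmhurst: 8·0 + 5·3 + 10·2 + 12·1 + 2·0 = 47
  Brookfield: 8·1 + 5·1 + 10·0 + 12·2 + 2·3 = 43
Dover has the highest total.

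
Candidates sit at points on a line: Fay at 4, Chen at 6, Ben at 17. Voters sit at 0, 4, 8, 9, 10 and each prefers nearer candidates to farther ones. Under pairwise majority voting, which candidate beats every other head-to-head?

Chen

With single-peaked preferences on a line, the Condorcet winner is the candidate closest to the median voter.
The median voter (position 8) is closest to Chen at 6.
Check: Chen vs Ben — voters closer to Chen: 5 of 5.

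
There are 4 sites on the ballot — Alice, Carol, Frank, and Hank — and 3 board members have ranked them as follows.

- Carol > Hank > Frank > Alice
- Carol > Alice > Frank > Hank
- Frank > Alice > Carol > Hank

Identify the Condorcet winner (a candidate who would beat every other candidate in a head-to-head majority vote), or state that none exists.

Carol

Head-to-head results (3 voters total):
Alice vs Carol: Carol wins 2–1.
Alice vs Frank: Frank wins 2–1.
Alice vs Hank: Alice wins 2–1.
Carol vs Frank: Carol wins 2–1.
Carol vs Hank: Carol wins 3–0.
Frank vs Hank: Frank wins 2–1.
Carol beats each rival — Alice (2–1), Frank (2–1), Hank (3–0) — so Carol is the Condorcet winner.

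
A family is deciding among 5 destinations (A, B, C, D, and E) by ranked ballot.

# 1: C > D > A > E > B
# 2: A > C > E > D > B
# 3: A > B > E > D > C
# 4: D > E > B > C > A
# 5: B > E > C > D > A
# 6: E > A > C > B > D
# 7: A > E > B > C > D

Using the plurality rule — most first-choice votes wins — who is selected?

First-place vote totals:
  A: 3
  B: 1
  C: 1
  D: 1
  E: 1
A has the most first-place votes.

A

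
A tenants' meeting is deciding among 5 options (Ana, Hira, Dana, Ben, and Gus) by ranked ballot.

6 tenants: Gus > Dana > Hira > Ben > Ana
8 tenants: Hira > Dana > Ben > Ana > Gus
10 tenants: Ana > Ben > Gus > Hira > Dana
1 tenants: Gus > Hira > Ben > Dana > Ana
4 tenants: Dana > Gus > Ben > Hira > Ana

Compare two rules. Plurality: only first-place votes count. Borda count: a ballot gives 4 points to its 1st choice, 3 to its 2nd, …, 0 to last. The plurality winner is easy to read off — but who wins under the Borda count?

Ben

Plurality first-place counts: Ana 10, Hira 8, Dana 4, Ben 0, Gus 7 → Ana.
Borda totals: Ana 48, Hira 61, Dana 59, Ben 62, Gus 60 → Ben.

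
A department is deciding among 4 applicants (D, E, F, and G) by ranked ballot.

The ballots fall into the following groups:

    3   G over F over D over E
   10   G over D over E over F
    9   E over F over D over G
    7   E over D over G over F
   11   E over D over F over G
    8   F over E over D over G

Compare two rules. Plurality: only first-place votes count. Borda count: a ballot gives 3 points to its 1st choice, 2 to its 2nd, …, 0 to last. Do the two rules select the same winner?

Yes

Plurality first-place counts: D 0, E 27, F 8, G 13 → E.
Borda totals: D 76, E 107, F 59, G 46 → E.
The two rules agree on E.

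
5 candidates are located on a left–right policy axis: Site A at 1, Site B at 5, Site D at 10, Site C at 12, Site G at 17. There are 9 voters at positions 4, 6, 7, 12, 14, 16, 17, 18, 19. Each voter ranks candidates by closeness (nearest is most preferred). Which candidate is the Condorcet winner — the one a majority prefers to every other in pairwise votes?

With single-peaked preferences on a line, the Condorcet winner is the candidate closest to the median voter.
The median voter (position 14) is closest to Site C at 12.
Check: Site C vs Site G — voters closer to Site C: 5 of 9.

Site C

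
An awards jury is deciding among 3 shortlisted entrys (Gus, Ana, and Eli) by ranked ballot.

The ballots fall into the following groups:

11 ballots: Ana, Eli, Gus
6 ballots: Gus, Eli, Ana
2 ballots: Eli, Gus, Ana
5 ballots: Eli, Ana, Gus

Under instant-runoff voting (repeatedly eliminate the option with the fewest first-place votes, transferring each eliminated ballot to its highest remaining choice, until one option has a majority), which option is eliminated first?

Round 1: Ana 11, Eli 7, Gus 6. Gus has the fewest and is eliminated.
Round 2: Eli 13, Ana 11. Eli has a majority.

Gus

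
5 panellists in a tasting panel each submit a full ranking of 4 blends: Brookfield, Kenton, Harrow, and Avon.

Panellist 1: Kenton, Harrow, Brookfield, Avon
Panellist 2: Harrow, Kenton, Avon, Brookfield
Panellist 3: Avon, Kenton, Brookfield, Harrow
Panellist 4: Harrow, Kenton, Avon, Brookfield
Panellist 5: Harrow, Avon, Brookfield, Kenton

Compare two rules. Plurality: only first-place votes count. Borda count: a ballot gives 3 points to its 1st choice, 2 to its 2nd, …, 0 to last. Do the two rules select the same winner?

Yes

Plurality first-place counts: Brookfield 0, Kenton 1, Harrow 3, Avon 1 → Harrow.
Borda totals: Brookfield 3, Kenton 9, Harrow 11, Avon 7 → Harrow.
The two rules agree on Harrow.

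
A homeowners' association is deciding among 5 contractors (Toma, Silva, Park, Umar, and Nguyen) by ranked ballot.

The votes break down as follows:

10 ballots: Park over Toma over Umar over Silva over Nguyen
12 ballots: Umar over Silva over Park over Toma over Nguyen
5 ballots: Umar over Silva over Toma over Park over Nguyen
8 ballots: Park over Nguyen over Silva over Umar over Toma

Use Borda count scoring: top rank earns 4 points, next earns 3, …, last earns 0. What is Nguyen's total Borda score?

Borda scores:
  Toma: 10·3 + 12·1 + 5·2 + 8·0 = 52
  Silva: 10·1 + 12·3 + 5·3 + 8·2 = 77
  Park: 10·4 + 12·2 + 5·1 + 8·4 = 101
  Umar: 10·2 + 12·4 + 5·4 + 8·1 = 96
  Nguyen: 10·0 + 12·0 + 5·0 + 8·3 = 24

24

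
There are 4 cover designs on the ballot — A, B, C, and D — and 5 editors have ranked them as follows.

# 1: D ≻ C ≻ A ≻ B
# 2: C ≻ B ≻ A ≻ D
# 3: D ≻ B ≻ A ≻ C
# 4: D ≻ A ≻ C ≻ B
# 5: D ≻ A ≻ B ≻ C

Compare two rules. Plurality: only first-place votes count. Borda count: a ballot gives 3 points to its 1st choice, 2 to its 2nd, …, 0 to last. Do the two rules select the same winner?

Yes

Plurality first-place counts: A 0, B 0, C 1, D 4 → D.
Borda totals: A 7, B 5, C 6, D 12 → D.
The two rules agree on D.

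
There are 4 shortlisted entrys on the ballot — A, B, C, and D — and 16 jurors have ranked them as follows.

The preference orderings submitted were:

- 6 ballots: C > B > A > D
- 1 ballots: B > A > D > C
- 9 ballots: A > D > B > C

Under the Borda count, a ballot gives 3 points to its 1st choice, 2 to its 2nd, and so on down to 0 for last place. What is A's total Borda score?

35

Borda scores:
  A: 6·1 + 2 + 9·3 = 35
  B: 6·2 + 3 + 9·1 = 24
  C: 6·3 + 0 + 9·0 = 18
  D: 6·0 + 1 + 9·2 = 19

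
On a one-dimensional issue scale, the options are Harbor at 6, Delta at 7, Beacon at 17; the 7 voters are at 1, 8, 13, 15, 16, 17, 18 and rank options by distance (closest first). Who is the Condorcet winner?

Beacon

With single-peaked preferences on a line, the Condorcet winner is the candidate closest to the median voter.
The median voter (position 15) is closest to Beacon at 17.
Check: Beacon vs Delta — voters closer to Beacon: 5 of 7.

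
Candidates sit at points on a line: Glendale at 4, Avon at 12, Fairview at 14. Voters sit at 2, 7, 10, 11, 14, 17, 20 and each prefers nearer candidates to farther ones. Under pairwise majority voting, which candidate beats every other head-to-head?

With single-peaked preferences on a line, the Condorcet winner is the candidate closest to the median voter.
The median voter (position 11) is closest to Avon at 12.
Check: Avon vs Fairview — voters closer to Avon: 4 of 7.

Avon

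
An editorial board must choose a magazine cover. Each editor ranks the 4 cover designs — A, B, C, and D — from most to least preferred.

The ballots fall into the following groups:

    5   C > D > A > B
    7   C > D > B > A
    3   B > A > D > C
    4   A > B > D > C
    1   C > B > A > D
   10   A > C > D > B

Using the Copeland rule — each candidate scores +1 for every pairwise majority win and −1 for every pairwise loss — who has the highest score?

Pairwise results:
  A vs B: A wins 19–11.
  A vs C: A wins 17–13.
  A vs D: A wins 18–12.
  B vs C: C wins 23–7.
  B vs D: D wins 22–8.
  C vs D: C wins 23–7.
Copeland scores (wins − losses):
  A: 3 − 0 = 3
  B: 0 − 3 = -3
  C: 2 − 1 = 1
  D: 1 − 2 = -1
A has the best Copeland score.

A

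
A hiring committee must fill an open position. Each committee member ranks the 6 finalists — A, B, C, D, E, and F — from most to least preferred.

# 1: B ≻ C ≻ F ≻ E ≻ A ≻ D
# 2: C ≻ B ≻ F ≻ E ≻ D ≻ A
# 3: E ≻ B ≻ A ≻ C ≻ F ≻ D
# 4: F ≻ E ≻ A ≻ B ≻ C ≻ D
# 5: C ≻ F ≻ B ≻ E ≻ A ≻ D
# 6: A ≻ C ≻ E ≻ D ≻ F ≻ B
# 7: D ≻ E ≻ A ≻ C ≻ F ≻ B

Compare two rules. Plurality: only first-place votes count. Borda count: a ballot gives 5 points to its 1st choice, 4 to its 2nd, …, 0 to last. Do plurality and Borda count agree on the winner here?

Yes

Plurality first-place counts: A 1, B 1, C 2, D 1, E 1, F 1 → C.
Borda totals: A 16, B 18, C 23, D 8, E 22, F 18 → C.
The two rules agree on C.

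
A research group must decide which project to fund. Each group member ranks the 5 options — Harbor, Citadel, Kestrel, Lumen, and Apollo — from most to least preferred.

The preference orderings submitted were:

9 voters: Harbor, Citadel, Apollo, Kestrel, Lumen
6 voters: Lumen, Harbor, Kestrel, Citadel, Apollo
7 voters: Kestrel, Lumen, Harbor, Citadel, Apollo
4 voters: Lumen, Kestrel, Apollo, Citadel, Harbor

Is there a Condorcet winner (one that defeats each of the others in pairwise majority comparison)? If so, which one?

None — there is no Condorcet winner

Head-to-head results (26 voters total):
Harbor vs Citadel: Harbor wins 22–4.
Harbor vs Kestrel: Harbor wins 15–11.
Harbor vs Lumen: Lumen wins 17–9.
Harbor vs Apollo: Harbor wins 22–4.
Citadel vs Kestrel: Kestrel wins 17–9.
Citadel vs Lumen: Lumen wins 17–9.
Citadel vs Apollo: Citadel wins 22–4.
Kestrel vs Lumen: Kestrel wins 16–10.
Kestrel vs Apollo: Kestrel wins 17–9.
Lumen vs Apollo: Lumen wins 17–9.
No candidate beats all others: Harbor beats Kestrel beats Lumen beats Harbor, a majority cycle.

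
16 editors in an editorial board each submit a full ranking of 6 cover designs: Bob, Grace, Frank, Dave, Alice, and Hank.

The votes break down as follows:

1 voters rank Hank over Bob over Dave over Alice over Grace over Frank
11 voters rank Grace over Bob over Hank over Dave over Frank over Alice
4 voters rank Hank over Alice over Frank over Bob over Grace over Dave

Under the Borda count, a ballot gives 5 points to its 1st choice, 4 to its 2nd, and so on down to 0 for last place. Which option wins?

Grace

Borda scores:
  Bob: 4 + 11·4 + 4·2 = 56
  Grace: 1 + 11·5 + 4·1 = 60
  Frank: 0 + 11·1 + 4·3 = 23
  Dave: 3 + 11·2 + 4·0 = 25
  Alice: 2 + 11·0 + 4·4 = 18
  Hank: 5 + 11·3 + 4·5 = 58
Grace has the highest total.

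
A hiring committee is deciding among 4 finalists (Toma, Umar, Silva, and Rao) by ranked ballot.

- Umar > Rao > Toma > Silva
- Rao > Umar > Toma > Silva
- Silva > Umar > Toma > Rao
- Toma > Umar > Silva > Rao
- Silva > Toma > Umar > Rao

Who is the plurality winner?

Silva

First-place vote totals:
  Toma: 1
  Umar: 1
  Silva: 2
  Rao: 1
Silva has the most first-place votes.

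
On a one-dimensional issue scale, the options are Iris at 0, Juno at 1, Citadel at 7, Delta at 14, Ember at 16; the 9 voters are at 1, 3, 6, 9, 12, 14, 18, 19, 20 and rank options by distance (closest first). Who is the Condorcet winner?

With single-peaked preferences on a line, the Condorcet winner is the candidate closest to the median voter.
The median voter (position 12) is closest to Delta at 14.
Check: Delta vs Ember — voters closer to Delta: 6 of 9.

Delta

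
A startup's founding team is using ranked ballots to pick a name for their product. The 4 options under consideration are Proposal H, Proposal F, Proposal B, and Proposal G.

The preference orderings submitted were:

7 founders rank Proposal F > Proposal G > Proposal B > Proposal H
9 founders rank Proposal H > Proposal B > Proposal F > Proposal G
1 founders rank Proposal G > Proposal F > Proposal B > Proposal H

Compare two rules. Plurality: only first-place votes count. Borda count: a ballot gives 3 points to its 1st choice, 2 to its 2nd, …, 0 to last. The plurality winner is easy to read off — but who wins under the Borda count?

Proposal F

Plurality first-place counts: Proposal H 9, Proposal F 7, Proposal B 0, Proposal G 1 → Proposal H.
Borda totals: Proposal H 27, Proposal F 32, Proposal B 26, Proposal G 17 → Proposal F.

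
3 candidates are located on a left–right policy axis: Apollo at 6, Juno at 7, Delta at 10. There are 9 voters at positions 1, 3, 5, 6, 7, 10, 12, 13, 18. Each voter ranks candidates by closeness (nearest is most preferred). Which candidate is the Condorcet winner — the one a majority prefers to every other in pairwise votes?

With single-peaked preferences on a line, the Condorcet winner is the candidate closest to the median voter.
The median voter (position 7) is closest to Juno at 7.
Check: Juno vs Delta — voters closer to Juno: 5 of 9.

Juno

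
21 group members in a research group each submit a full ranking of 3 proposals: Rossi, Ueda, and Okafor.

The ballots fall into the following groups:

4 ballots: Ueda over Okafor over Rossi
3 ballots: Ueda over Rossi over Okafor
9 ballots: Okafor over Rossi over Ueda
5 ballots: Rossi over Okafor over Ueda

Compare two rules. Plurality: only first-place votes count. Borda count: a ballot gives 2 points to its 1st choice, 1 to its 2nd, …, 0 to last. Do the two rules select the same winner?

Plurality first-place counts: Rossi 5, Ueda 7, Okafor 9 → Okafor.
Borda totals: Rossi 22, Ueda 14, Okafor 27 → Okafor.
The two rules agree on Okafor.

Yes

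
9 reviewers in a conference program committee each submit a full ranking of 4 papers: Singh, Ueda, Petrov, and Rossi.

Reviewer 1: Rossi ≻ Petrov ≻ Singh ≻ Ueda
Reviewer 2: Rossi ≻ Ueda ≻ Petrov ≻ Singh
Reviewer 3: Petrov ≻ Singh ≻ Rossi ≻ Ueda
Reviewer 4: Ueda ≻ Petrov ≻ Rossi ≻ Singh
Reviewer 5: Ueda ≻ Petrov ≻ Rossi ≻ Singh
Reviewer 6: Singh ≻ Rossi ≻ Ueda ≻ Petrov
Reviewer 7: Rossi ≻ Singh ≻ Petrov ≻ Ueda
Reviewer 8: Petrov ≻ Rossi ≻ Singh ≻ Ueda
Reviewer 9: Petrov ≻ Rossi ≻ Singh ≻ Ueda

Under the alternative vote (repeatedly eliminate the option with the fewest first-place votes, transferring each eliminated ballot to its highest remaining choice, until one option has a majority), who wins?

Round 1: Petrov 3, Rossi 3, Ueda 2, Singh 1. Singh has the fewest and is eliminated.
Round 2: Rossi 4, Petrov 3, Ueda 2. Ueda has the fewest and is eliminated.
Round 3: Petrov 5, Rossi 4. Petrov has a majority.

Petrov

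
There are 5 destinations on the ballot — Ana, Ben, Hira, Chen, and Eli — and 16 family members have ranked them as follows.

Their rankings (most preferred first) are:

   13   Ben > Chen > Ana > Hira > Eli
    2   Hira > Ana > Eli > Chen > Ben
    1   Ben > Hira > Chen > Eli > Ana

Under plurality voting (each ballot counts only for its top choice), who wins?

Ben

First-place vote totals:
  Ana: 0
  Ben: 14
  Hira: 2
  Chen: 0
  Eli: 0
Ben has the most first-place votes.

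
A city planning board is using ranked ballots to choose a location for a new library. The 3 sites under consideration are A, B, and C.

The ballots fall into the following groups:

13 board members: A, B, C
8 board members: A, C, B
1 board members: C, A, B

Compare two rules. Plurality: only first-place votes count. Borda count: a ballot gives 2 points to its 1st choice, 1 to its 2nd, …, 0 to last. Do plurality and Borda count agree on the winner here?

Yes

Plurality first-place counts: A 21, B 0, C 1 → A.
Borda totals: A 43, B 13, C 10 → A.
The two rules agree on A.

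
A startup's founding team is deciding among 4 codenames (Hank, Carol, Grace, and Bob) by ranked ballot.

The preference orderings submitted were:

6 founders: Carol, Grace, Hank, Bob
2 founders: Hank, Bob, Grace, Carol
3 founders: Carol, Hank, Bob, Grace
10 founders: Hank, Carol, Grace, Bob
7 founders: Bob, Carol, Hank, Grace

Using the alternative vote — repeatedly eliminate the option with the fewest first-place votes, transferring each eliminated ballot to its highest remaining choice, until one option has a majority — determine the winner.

Round 1: Hank 12, Carol 9, Bob 7, Grace 0. Grace has the fewest and is eliminated.
Round 2: Hank 12, Carol 9, Bob 7. Bob has the fewest and is eliminated.
Round 3: Carol 16, Hank 12. Carol has a majority.

Carol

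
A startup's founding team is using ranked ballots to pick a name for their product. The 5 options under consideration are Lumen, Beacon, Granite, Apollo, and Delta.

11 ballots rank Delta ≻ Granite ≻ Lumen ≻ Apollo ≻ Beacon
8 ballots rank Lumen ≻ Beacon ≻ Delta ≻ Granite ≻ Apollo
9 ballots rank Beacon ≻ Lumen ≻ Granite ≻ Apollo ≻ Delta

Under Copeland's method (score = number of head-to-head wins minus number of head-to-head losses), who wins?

Pairwise results:
  Lumen vs Beacon: Lumen wins 19–9.
  Lumen vs Granite: Lumen wins 17–11.
  Lumen vs Apollo: Lumen wins 28–0.
  Lumen vs Delta: Lumen wins 17–11.
  Beacon vs Granite: Beacon wins 17–11.
  Beacon vs Apollo: Beacon wins 17–11.
  Beacon vs Delta: Beacon wins 17–11.
  Granite vs Apollo: Granite wins 28–0.
  Granite vs Delta: Delta wins 19–9.
  Apollo vs Delta: Delta wins 19–9.
Copeland scores (wins − losses):
  Lumen: 4 − 0 = 4
  Beacon: 3 − 1 = 2
  Granite: 1 − 3 = -2
  Apollo: 0 − 4 = -4
  Delta: 2 − 2 = 0
Lumen has the best Copeland score.

Lumen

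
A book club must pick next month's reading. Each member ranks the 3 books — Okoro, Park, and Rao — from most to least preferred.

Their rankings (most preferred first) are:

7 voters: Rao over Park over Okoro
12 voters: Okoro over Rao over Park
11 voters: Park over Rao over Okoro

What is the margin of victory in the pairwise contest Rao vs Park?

8

Ballots ranking Rao above Park: 7+12 = 19.
Ballots ranking Park above Rao: 11.
Rao wins 19–11, a margin of 8.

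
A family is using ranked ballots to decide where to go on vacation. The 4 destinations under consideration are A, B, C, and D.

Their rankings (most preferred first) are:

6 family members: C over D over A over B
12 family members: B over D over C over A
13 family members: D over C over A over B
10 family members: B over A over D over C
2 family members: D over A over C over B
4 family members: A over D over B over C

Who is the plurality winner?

B

First-place vote totals:
  A: 4
  B: 22
  C: 6
  D: 15
B has the most first-place votes.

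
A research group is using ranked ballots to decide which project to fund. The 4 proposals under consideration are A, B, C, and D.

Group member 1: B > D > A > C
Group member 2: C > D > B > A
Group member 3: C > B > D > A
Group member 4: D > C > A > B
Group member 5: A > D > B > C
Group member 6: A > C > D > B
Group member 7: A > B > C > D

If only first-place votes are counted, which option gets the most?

First-place vote totals:
  A: 3
  B: 1
  C: 2
  D: 1
A has the most first-place votes.

A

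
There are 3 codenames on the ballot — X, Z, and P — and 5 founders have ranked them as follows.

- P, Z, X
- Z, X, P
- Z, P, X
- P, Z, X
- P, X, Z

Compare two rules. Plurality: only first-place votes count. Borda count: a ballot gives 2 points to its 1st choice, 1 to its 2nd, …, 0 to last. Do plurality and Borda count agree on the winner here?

Yes

Plurality first-place counts: X 0, Z 2, P 3 → P.
Borda totals: X 2, Z 6, P 7 → P.
The two rules agree on P.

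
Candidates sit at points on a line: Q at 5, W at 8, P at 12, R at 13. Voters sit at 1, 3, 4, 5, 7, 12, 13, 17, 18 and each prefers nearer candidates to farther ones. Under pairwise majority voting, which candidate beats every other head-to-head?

W

With single-peaked preferences on a line, the Condorcet winner is the candidate closest to the median voter.
The median voter (position 7) is closest to W at 8.
Check: W vs R — voters closer to W: 5 of 9.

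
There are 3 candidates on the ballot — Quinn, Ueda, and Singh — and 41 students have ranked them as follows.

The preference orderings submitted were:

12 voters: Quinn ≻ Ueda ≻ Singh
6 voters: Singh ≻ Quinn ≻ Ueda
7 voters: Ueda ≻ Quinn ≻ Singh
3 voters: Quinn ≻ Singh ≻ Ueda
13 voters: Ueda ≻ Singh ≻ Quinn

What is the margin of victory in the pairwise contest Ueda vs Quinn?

Ballots ranking Ueda above Quinn: 7+13 = 20.
Ballots ranking Quinn above Ueda: 12+6+3 = 21.
Quinn wins 21–20, a margin of 1.

1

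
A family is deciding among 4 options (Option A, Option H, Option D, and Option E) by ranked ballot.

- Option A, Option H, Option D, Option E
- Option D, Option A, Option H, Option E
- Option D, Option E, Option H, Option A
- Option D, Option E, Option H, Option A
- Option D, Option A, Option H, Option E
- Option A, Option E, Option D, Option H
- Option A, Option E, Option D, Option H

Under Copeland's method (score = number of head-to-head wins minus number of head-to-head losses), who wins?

Pairwise results:
  Option A vs Option H: Option A wins 5–2.
  Option A vs Option D: Option D wins 4–3.
  Option A vs Option E: Option A wins 5–2.
  Option H vs Option D: Option D wins 6–1.
  Option H vs Option E: Option E wins 4–3.
  Option D vs Option E: Option D wins 5–2.
Copeland scores (wins − losses):
  Option A: 2 − 1 = 1
  Option H: 0 − 3 = -3
  Option D: 3 − 0 = 3
  Option E: 1 − 2 = -1
Option D has the best Copeland score.

Option D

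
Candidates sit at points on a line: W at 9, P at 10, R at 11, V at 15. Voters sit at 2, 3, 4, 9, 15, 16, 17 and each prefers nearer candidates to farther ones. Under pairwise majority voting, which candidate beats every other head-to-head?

W

With single-peaked preferences on a line, the Condorcet winner is the candidate closest to the median voter.
The median voter (position 9) is closest to W at 9.
Check: W vs R — voters closer to W: 4 of 7.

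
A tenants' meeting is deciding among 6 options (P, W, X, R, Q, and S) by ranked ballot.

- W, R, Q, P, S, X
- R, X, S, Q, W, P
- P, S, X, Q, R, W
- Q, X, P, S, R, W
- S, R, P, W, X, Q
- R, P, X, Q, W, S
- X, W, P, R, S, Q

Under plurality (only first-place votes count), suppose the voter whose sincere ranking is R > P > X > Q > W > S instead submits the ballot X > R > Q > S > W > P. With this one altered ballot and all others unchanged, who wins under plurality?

First-place totals with the altered ballot: P 1, W 1, X 2, R 1, Q 1, S 1.
The switch changes the winner from R to X.

X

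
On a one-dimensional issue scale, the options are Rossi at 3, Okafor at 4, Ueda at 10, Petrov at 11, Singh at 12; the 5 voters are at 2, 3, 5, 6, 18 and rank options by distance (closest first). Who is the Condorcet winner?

Okafor

With single-peaked preferences on a line, the Condorcet winner is the candidate closest to the median voter.
The median voter (position 5) is closest to Okafor at 4.
Check: Okafor vs Singh — voters closer to Okafor: 4 of 5.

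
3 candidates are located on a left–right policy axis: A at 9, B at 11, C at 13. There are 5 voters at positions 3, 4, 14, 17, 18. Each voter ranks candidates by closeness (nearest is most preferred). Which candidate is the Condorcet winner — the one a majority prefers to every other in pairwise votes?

With single-peaked preferences on a line, the Condorcet winner is the candidate closest to the median voter.
The median voter (position 14) is closest to C at 13.
Check: C vs B — voters closer to C: 3 of 5.

C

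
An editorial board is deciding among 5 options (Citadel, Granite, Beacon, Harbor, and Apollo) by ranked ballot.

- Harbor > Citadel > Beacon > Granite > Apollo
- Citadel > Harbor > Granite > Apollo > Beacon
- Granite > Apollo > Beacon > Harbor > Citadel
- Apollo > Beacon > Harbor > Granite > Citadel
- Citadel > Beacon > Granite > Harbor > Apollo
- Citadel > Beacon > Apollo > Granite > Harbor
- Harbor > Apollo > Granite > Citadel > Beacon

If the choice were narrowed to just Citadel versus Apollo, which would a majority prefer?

Ballots ranking Citadel above Apollo: 4.
Ballots ranking Apollo above Citadel: 3.
Citadel wins the head-to-head, 4–3.

Citadel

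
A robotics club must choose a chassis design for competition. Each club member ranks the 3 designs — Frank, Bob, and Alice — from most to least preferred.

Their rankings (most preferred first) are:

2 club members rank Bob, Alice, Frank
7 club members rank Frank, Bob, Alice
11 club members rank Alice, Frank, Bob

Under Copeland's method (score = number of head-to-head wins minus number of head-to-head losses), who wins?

Alice

Pairwise results:
  Frank vs Bob: Frank wins 18–2.
  Frank vs Alice: Alice wins 13–7.
  Bob vs Alice: Alice wins 11–9.
Copeland scores (wins − losses):
  Frank: 1 − 1 = 0
  Bob: 0 − 2 = -2
  Alice: 2 − 0 = 2
Alice has the best Copeland score.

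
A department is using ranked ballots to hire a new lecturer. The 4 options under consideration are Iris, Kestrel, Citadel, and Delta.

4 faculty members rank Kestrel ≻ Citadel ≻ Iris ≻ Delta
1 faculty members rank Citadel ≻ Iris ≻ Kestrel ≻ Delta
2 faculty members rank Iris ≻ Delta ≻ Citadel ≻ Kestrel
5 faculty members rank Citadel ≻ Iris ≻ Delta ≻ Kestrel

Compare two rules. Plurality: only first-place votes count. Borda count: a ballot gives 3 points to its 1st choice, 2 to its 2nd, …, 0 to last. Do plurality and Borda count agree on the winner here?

Plurality first-place counts: Iris 2, Kestrel 4, Citadel 6, Delta 0 → Citadel.
Borda totals: Iris 22, Kestrel 13, Citadel 28, Delta 9 → Citadel.
The two rules agree on Citadel.

Yes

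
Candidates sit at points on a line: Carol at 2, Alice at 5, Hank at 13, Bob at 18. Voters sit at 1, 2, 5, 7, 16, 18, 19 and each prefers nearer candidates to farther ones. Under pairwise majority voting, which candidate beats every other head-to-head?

With single-peaked preferences on a line, the Condorcet winner is the candidate closest to the median voter.
The median voter (position 7) is closest to Alice at 5.
Check: Alice vs Carol — voters closer to Alice: 5 of 7.

Alice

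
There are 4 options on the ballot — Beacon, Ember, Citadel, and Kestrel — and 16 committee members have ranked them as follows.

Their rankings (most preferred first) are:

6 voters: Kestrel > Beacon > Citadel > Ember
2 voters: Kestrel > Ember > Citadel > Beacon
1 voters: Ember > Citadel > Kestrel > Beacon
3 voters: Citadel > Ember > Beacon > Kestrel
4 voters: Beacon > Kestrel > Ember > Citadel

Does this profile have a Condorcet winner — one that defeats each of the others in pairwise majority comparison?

Yes

Head-to-head results (16 voters total):
Beacon vs Ember: Beacon wins 10–6.
Beacon vs Citadel: Beacon wins 10–6.
Beacon vs Kestrel: Kestrel wins 9–7.
Ember vs Citadel: Citadel wins 9–7.
Ember vs Kestrel: Kestrel wins 12–4.
Citadel vs Kestrel: Kestrel wins 12–4.
Kestrel beats each rival — Beacon (9–7), Ember (12–4), Citadel (12–4) — so Kestrel is the Condorcet winner.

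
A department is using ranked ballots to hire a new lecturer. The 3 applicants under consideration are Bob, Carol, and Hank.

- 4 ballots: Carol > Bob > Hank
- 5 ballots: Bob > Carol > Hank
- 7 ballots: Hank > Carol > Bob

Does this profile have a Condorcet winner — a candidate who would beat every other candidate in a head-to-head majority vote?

Yes

Head-to-head results (16 voters total):
Bob vs Carol: Carol wins 11–5.
Bob vs Hank: Bob wins 9–7.
Carol vs Hank: Carol wins 9–7.
Carol beats each rival — Bob (11–5), Hank (9–7) — so Carol is the Condorcet winner.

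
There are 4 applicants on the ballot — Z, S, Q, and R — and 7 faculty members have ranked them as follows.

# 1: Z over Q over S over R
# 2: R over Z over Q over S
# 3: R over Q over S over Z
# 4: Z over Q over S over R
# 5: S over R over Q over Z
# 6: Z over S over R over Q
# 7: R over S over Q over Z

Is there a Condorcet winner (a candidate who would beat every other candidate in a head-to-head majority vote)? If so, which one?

None — there is no Condorcet winner

Head-to-head results (7 voters total):
Z vs S: Z wins 4–3.
Z vs Q: Z wins 4–3.
Z vs R: R wins 4–3.
S vs Q: Q wins 4–3.
S vs R: S wins 4–3.
Q vs R: R wins 5–2.
No candidate beats all others: Z beats S beats R beats Z, a majority cycle.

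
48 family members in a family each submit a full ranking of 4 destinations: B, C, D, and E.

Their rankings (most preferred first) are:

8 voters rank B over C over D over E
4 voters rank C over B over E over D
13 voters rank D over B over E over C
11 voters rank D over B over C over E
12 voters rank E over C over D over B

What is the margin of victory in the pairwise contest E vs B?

Ballots ranking E above B: 12.
Ballots ranking B above E: 8+4+13+11 = 36.
B wins 36–12, a margin of 24.

24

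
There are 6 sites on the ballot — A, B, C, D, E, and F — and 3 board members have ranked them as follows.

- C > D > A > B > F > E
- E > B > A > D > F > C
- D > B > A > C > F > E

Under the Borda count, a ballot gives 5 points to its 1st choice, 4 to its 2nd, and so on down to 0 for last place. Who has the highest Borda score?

Borda scores:
  A: 3 + 3 + 3 = 9
  B: 2 + 4 + 4 = 10
  C: 5 + 0 + 2 = 7
  D: 4 + 2 + 5 = 11
  E: 0 + 5 + 0 = 5
  F: 1 + 1 + 1 = 3
D has the highest total.

D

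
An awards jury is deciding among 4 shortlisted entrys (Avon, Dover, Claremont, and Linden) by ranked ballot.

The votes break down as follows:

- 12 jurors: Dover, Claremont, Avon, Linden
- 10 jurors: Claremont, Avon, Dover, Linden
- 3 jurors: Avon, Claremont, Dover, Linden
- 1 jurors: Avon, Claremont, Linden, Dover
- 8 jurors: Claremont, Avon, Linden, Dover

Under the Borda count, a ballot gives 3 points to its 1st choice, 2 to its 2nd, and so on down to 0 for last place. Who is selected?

Borda scores:
  Avon: 12·1 + 10·2 + 3·3 + 3 + 8·2 = 60
  Dover: 12·3 + 10·1 + 3·1 + 0 + 8·0 = 49
  Claremont: 12·2 + 10·3 + 3·2 + 2 + 8·3 = 86
  Linden: 12·0 + 10·0 + 3·0 + 1 + 8·1 = 9
Claremont has the highest total.

Claremont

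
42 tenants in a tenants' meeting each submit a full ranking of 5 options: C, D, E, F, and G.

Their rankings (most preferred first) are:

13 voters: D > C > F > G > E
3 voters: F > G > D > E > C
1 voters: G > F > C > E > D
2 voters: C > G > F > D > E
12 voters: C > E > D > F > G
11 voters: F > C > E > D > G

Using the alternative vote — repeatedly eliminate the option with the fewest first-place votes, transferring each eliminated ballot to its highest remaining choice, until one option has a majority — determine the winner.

C

Round 1: C 14, F 14, D 13, G 1, E 0. E has the fewest and is eliminated.
Round 2: C 14, F 14, D 13, G 1. G has the fewest and is eliminated.
Round 3: F 15, C 14, D 13. D has the fewest and is eliminated.
Round 4: C 27, F 15. C has a majority.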